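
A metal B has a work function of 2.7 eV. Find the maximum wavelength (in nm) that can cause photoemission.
459.20 nm

The threshold wavelength is when the photon energy equals the work function:
hc/λ₀ = φ

Solving for λ₀:
λ₀ = hc/φ = (6.626×10⁻³⁴ J·s)(3×10⁸ m/s) / (2.7 eV × 1.602×10⁻¹⁹ J/eV)
λ₀ = 459.20 nm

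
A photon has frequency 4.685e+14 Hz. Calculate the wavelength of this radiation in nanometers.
639.90 nm

Using the wave equation: c = fλ

Solving for wavelength:
λ = c/f = (3×10⁸ m/s) / (4.685e+14 Hz)
λ = 639.90 nm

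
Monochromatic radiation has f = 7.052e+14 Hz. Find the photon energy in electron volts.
2.9165 eV

Using E = hf:

E = hf = (6.626×10⁻³⁴ J·s)(7.052e+14 Hz)
E = 2.9165 eV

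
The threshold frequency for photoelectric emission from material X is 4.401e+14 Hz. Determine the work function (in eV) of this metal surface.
1.82 eV

At the threshold frequency, photon energy equals work function:
φ = hf₀

Calculating:
φ = (6.626×10⁻³⁴ J·s)(4.401e+14 Hz)
φ = 1.82 eV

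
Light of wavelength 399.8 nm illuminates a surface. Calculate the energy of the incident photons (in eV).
3.1012 eV

Using E = hf = hc/λ:

E = hc/λ = (6.626×10⁻³⁴ J·s)(3×10⁸ m/s) / (399.8×10⁻⁹ m)
E = 3.1012 eV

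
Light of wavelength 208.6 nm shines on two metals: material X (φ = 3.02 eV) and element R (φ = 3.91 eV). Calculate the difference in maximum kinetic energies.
0.8900 eV

Using KE_max = hc/λ - φ for each metal:

Photon energy: E = hc/λ = 5.9436 eV

For material X (φ₁ = 3.02 eV):
KE₁ = E - φ₁ = 5.9436 - 3.02 = 2.9236 eV

For element R (φ₂ = 3.91 eV):
KE₂ = E - φ₂ = 5.9436 - 3.91 = 2.0336 eV

Difference:
ΔKE = KE₁ - KE₂ = 2.9236 - 2.0336 = 0.8900 eV

Note: The difference equals the difference in work functions: 3.91 - 3.02 = 0.89 eV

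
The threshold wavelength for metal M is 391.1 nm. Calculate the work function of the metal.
3.17 eV

At the threshold wavelength, photon energy equals work function:
φ = hc/λ₀

Calculating:
φ = (6.626×10⁻³⁴ J·s)(3×10⁸ m/s) / (391.1×10⁻⁹ m)
φ = 3.17 eV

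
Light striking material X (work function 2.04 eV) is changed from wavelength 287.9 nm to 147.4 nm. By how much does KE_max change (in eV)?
4.1049 eV

Using Einstein's equation: KE_max = hc/λ - φ

For λ₁ = 287.9 nm:
KE₁ = hc/λ₁ - φ = 4.3065 - 2.04 = 2.2665 eV

For λ₂ = 147.4 nm:
KE₂ = hc/λ₂ - φ = 8.4114 - 2.04 = 6.3714 eV

Change in KE:
ΔKE = KE₂ - KE₁ = 6.3714 - 2.2665 = 4.1049 eV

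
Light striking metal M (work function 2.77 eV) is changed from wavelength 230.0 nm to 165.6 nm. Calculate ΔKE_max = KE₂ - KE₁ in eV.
2.0964 eV

Using Einstein's equation: KE_max = hc/λ - φ

For λ₁ = 230.0 nm:
KE₁ = hc/λ₁ - φ = 5.3906 - 2.77 = 2.6206 eV

For λ₂ = 165.6 nm:
KE₂ = hc/λ₂ - φ = 7.4870 - 2.77 = 4.7170 eV

Change in KE:
ΔKE = KE₂ - KE₁ = 4.7170 - 2.6206 = 2.0964 eV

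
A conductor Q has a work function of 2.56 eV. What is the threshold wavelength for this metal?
484.31 nm

The threshold wavelength is when the photon energy equals the work function:
hc/λ₀ = φ

Solving for λ₀:
λ₀ = hc/φ = (6.626×10⁻³⁴ J·s)(3×10⁸ m/s) / (2.56 eV × 1.602×10⁻¹⁹ J/eV)
λ₀ = 484.31 nm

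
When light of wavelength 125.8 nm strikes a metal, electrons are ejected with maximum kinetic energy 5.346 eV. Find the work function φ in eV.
4.51 eV

From Einstein's photoelectric equation: KE_max = hf - φ = hc/λ - φ

Rearranging for φ:
φ = hc/λ - KE_max

Calculate photon energy:
E_photon = hc/λ = 9.8557 eV

Therefore:
φ = 9.8557 - 5.346 = 4.51 eV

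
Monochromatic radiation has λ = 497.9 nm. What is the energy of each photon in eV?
2.4901 eV

Using E = hf = hc/λ:

E = hc/λ = (6.626×10⁻³⁴ J·s)(3×10⁸ m/s) / (497.9×10⁻⁹ m)
E = 2.4901 eV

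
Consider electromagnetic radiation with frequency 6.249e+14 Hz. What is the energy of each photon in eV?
2.5844 eV

Using E = hf:

E = hf = (6.626×10⁻³⁴ J·s)(6.249e+14 Hz)
E = 2.5844 eV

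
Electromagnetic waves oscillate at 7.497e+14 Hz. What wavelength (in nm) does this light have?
399.88 nm

Using the wave equation: c = fλ

Solving for wavelength:
λ = c/f = (3×10⁸ m/s) / (7.497e+14 Hz)
λ = 399.88 nm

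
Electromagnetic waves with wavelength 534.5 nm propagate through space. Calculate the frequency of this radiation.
5.6088e+14 Hz

Using the wave equation: c = fλ

Solving for frequency:
f = c/λ = (3×10⁸ m/s) / (534.5×10⁻⁹ m)
f = 5.6088e+14 Hz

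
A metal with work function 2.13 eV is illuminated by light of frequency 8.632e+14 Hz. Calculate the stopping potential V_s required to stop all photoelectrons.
1.4399 V

The stopping potential V_s satisfies: eV_s = KE_max

First, find KE_max using Einstein's equation:
E_photon = hf = (6.626×10⁻³⁴ J·s)(8.632e+14 Hz) = 3.5699 eV
KE_max = E_photon - φ = 3.5699 - 2.13 = 1.4399 eV

Since eV_s = KE_max:
V_s = KE_max/e = 1.4399 V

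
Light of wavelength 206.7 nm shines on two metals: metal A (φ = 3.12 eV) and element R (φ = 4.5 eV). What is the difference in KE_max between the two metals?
1.3800 eV

Using KE_max = hc/λ - φ for each metal:

Photon energy: E = hc/λ = 5.9983 eV

For metal A (φ₁ = 3.12 eV):
KE₁ = E - φ₁ = 5.9983 - 3.12 = 2.8783 eV

For element R (φ₂ = 4.5 eV):
KE₂ = E - φ₂ = 5.9983 - 4.5 = 1.4983 eV

Difference:
ΔKE = KE₁ - KE₂ = 2.8783 - 1.4983 = 1.3800 eV

Note: The difference equals the difference in work functions: 4.5 - 3.12 = 1.38 eV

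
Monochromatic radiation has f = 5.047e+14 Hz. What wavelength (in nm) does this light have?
594.00 nm

Using the wave equation: c = fλ

Solving for wavelength:
λ = c/f = (3×10⁸ m/s) / (5.047e+14 Hz)
λ = 594.00 nm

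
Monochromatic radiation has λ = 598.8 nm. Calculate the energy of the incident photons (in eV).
2.0705 eV

Using E = hf = hc/λ:

E = hc/λ = (6.626×10⁻³⁴ J·s)(3×10⁸ m/s) / (598.8×10⁻⁹ m)
E = 2.0705 eV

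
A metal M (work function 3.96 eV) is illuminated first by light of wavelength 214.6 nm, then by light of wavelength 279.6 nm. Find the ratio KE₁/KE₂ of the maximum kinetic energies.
3.8315

Using Einstein's equation: KE_max = hc/λ - φ

For λ₁ = 214.6 nm:
E₁ = hc/λ₁ = 5.7775 eV
KE₁ = E₁ - φ = 5.7775 - 3.96 = 1.8175 eV

For λ₂ = 279.6 nm:
E₂ = hc/λ₂ = 4.4343 eV
KE₂ = E₂ - φ = 4.4343 - 3.96 = 0.4743 eV

Ratio: KE₁/KE₂ = 1.8175/0.4743 = 3.8315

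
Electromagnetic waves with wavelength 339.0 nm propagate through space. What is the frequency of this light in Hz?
8.8434e+14 Hz

Using the wave equation: c = fλ

Solving for frequency:
f = c/λ = (3×10⁸ m/s) / (339.0×10⁻⁹ m)
f = 8.8434e+14 Hz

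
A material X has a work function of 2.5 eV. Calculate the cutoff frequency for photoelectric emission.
6.0450e+14 Hz

The threshold frequency is when the photon energy equals the work function:
hf₀ = φ

Solving for f₀:
f₀ = φ/h = (2.5 eV × 1.602×10⁻¹⁹ J/eV) / (6.626×10⁻³⁴ J·s)
f₀ = 6.0450e+14 Hz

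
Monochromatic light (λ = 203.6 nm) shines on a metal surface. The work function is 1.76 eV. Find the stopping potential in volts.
4.3296 V

The stopping potential V_s satisfies: eV_s = KE_max

First, find KE_max using Einstein's equation:
E_photon = hc/λ = 6.0896 eV
KE_max = E_photon - φ = 6.0896 - 1.76 = 4.3296 eV

Since eV_s = KE_max:
V_s = KE_max/e = 4.3296 V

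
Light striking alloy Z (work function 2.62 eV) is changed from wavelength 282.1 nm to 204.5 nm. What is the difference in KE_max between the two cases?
1.6678 eV

Using Einstein's equation: KE_max = hc/λ - φ

For λ₁ = 282.1 nm:
KE₁ = hc/λ₁ - φ = 4.3950 - 2.62 = 1.7750 eV

For λ₂ = 204.5 nm:
KE₂ = hc/λ₂ - φ = 6.0628 - 2.62 = 3.4428 eV

Change in KE:
ΔKE = KE₂ - KE₁ = 3.4428 - 1.7750 = 1.6678 eV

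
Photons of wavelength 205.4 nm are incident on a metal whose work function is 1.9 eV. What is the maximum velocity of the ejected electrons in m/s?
1.2062e+06 m/s

First, find the maximum kinetic energy:
E_photon = hc/λ = 6.0362 eV
KE_max = E_photon - φ = 6.0362 - 1.9 = 4.1362 eV

Convert to Joules: KE_max = 4.1362 × 1.602×10⁻¹⁹ J = 6.6270e-19 J

Then use KE = ½mv² to find velocity:
v = √(2·KE/m) = √(2 × 6.6270e-19 J / 9.109e-31 kg)
v = 1.2062e+06 m/s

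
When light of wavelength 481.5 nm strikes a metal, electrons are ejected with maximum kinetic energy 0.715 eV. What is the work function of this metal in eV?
1.86 eV

From Einstein's photoelectric equation: KE_max = hf - φ = hc/λ - φ

Rearranging for φ:
φ = hc/λ - KE_max

Calculate photon energy:
E_photon = hc/λ = 2.5750 eV

Therefore:
φ = 2.5750 - 0.715 = 1.86 eV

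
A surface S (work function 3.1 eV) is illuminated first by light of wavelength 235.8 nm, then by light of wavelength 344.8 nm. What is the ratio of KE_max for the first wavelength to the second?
4.3524

Using Einstein's equation: KE_max = hc/λ - φ

For λ₁ = 235.8 nm:
E₁ = hc/λ₁ = 5.2580 eV
KE₁ = E₁ - φ = 5.2580 - 3.1 = 2.1580 eV

For λ₂ = 344.8 nm:
E₂ = hc/λ₂ = 3.5958 eV
KE₂ = E₂ - φ = 3.5958 - 3.1 = 0.4958 eV

Ratio: KE₁/KE₂ = 2.1580/0.4958 = 4.3524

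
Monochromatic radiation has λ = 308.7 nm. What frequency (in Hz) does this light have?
9.7114e+14 Hz

Using the wave equation: c = fλ

Solving for frequency:
f = c/λ = (3×10⁸ m/s) / (308.7×10⁻⁹ m)
f = 9.7114e+14 Hz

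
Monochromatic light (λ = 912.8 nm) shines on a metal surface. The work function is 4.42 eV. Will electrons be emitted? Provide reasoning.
No

For photoemission, the photon energy must exceed the work function.

Photon energy: E = hc/λ = 1.3583 eV
Work function: φ = 4.42 eV

Since E_photon (1.3583 eV) < φ (4.42 eV), photoemission will NOT occur.
The threshold wavelength is λ₀ = hc/φ = 280.5 nm.
Since 912.8 nm > 280.5 nm, the photons lack sufficient energy.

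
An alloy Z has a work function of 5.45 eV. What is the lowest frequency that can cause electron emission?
1.3178e+15 Hz

The threshold frequency is when the photon energy equals the work function:
hf₀ = φ

Solving for f₀:
f₀ = φ/h = (5.45 eV × 1.602×10⁻¹⁹ J/eV) / (6.626×10⁻³⁴ J·s)
f₀ = 1.3178e+15 Hz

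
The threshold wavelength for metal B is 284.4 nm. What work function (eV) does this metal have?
4.36 eV

At the threshold wavelength, photon energy equals work function:
φ = hc/λ₀

Calculating:
φ = (6.626×10⁻³⁴ J·s)(3×10⁸ m/s) / (284.4×10⁻⁹ m)
φ = 4.36 eV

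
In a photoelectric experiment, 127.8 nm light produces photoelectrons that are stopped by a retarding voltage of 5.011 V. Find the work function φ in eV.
4.69 eV

The stopping potential gives the maximum kinetic energy: KE_max = eV_s = 5.011 eV

From Einstein's photoelectric equation: KE_max = hc/λ - φ
Rearranging: φ = hc/λ - KE_max

Calculate photon energy:
E_photon = hc/λ = (6.626×10⁻³⁴ J·s)(3×10⁸ m/s) / (127.8×10⁻⁹ m) = 9.7014 eV

Therefore:
φ = 9.7014 - 5.011 = 4.69 eV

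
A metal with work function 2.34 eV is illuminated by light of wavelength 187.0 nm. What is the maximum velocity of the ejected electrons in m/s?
1.2285e+06 m/s

First, find the maximum kinetic energy:
E_photon = hc/λ = 6.6302 eV
KE_max = E_photon - φ = 6.6302 - 2.34 = 4.2902 eV

Convert to Joules: KE_max = 4.2902 × 1.602×10⁻¹⁹ J = 6.8736e-19 J

Then use KE = ½mv² to find velocity:
v = √(2·KE/m) = √(2 × 6.8736e-19 J / 9.109e-31 kg)
v = 1.2285e+06 m/s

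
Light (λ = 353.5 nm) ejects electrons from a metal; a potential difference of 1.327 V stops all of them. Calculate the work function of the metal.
2.18 eV

The stopping potential gives the maximum kinetic energy: KE_max = eV_s = 1.327 eV

From Einstein's photoelectric equation: KE_max = hc/λ - φ
Rearranging: φ = hc/λ - KE_max

Calculate photon energy:
E_photon = hc/λ = (6.626×10⁻³⁴ J·s)(3×10⁸ m/s) / (353.5×10⁻⁹ m) = 3.5073 eV

Therefore:
φ = 3.5073 - 1.327 = 2.18 eV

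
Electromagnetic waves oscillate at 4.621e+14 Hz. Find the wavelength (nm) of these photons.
648.76 nm

Using the wave equation: c = fλ

Solving for wavelength:
λ = c/f = (3×10⁸ m/s) / (4.621e+14 Hz)
λ = 648.76 nm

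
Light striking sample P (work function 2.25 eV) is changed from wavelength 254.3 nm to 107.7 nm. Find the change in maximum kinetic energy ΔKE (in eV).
6.6365 eV

Using Einstein's equation: KE_max = hc/λ - φ

For λ₁ = 254.3 nm:
KE₁ = hc/λ₁ - φ = 4.8755 - 2.25 = 2.6255 eV

For λ₂ = 107.7 nm:
KE₂ = hc/λ₂ - φ = 11.5120 - 2.25 = 9.2620 eV

Change in KE:
ΔKE = KE₂ - KE₁ = 9.2620 - 2.6255 = 6.6365 eV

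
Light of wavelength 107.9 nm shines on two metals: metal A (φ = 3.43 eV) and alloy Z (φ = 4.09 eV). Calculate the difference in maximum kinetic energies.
0.6600 eV

Using KE_max = hc/λ - φ for each metal:

Photon energy: E = hc/λ = 11.4907 eV

For metal A (φ₁ = 3.43 eV):
KE₁ = E - φ₁ = 11.4907 - 3.43 = 8.0607 eV

For alloy Z (φ₂ = 4.09 eV):
KE₂ = E - φ₂ = 11.4907 - 4.09 = 7.4007 eV

Difference:
ΔKE = KE₁ - KE₂ = 8.0607 - 7.4007 = 0.6600 eV

Note: The difference equals the difference in work functions: 4.09 - 3.43 = 0.66 eV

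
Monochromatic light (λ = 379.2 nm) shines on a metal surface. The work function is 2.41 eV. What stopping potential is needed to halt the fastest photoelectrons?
0.8596 V

The stopping potential V_s satisfies: eV_s = KE_max

First, find KE_max using Einstein's equation:
E_photon = hc/λ = 3.2696 eV
KE_max = E_photon - φ = 3.2696 - 2.41 = 0.8596 eV

Since eV_s = KE_max:
V_s = KE_max/e = 0.8596 V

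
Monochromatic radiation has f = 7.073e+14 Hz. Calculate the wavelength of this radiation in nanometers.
423.85 nm

Using the wave equation: c = fλ

Solving for wavelength:
λ = c/f = (3×10⁸ m/s) / (7.073e+14 Hz)
λ = 423.85 nm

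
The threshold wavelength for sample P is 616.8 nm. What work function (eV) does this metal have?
2.01 eV

At the threshold wavelength, photon energy equals work function:
φ = hc/λ₀

Calculating:
φ = (6.626×10⁻³⁴ J·s)(3×10⁸ m/s) / (616.8×10⁻⁹ m)
φ = 2.01 eV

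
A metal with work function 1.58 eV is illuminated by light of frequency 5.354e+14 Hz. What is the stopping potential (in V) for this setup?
0.6342 V

The stopping potential V_s satisfies: eV_s = KE_max

First, find KE_max using Einstein's equation:
E_photon = hf = (6.626×10⁻³⁴ J·s)(5.354e+14 Hz) = 2.2142 eV
KE_max = E_photon - φ = 2.2142 - 1.58 = 0.6342 eV

Since eV_s = KE_max:
V_s = KE_max/e = 0.6342 V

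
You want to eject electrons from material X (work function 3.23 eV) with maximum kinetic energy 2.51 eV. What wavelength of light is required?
216.00 nm

From Einstein's equation: KE_max = hc/λ - φ

Rearranging for λ:
hc/λ = KE_max + φ
λ = hc/(KE_max + φ)

Required photon energy:
E_photon = KE_max + φ = 2.51 + 3.23 = 5.74 eV

Required wavelength:
λ = hc/E_photon = (6.626×10⁻³⁴)(3×10⁸) / (5.74 × 1.602×10⁻¹⁹)
λ = 216.00 nm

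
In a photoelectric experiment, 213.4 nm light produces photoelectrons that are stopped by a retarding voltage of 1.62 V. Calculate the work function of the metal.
4.19 eV

The stopping potential gives the maximum kinetic energy: KE_max = eV_s = 1.62 eV

From Einstein's photoelectric equation: KE_max = hc/λ - φ
Rearranging: φ = hc/λ - KE_max

Calculate photon energy:
E_photon = hc/λ = (6.626×10⁻³⁴ J·s)(3×10⁸ m/s) / (213.4×10⁻⁹ m) = 5.8099 eV

Therefore:
φ = 5.8099 - 1.62 = 4.19 eV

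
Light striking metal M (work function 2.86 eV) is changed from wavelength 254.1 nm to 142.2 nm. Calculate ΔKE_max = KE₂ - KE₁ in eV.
3.8397 eV

Using Einstein's equation: KE_max = hc/λ - φ

For λ₁ = 254.1 nm:
KE₁ = hc/λ₁ - φ = 4.8793 - 2.86 = 2.0193 eV

For λ₂ = 142.2 nm:
KE₂ = hc/λ₂ - φ = 8.7190 - 2.86 = 5.8590 eV

Change in KE:
ΔKE = KE₂ - KE₁ = 5.8590 - 2.0193 = 3.8397 eV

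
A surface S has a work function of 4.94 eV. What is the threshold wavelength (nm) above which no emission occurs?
250.98 nm

The threshold wavelength is when the photon energy equals the work function:
hc/λ₀ = φ

Solving for λ₀:
λ₀ = hc/φ = (6.626×10⁻³⁴ J·s)(3×10⁸ m/s) / (4.94 eV × 1.602×10⁻¹⁹ J/eV)
λ₀ = 250.98 nm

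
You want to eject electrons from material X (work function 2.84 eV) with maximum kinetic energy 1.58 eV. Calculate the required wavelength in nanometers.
280.51 nm

From Einstein's equation: KE_max = hc/λ - φ

Rearranging for λ:
hc/λ = KE_max + φ
λ = hc/(KE_max + φ)

Required photon energy:
E_photon = KE_max + φ = 1.58 + 2.84 = 4.42 eV

Required wavelength:
λ = hc/E_photon = (6.626×10⁻³⁴)(3×10⁸) / (4.42 × 1.602×10⁻¹⁹)
λ = 280.51 nm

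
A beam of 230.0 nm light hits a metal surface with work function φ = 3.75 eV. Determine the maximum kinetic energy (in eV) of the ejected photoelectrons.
1.6406 eV

Using Einstein's photoelectric equation: KE_max = hf - φ = hc/λ - φ

First, calculate the photon energy:
E_photon = hc/λ = (6.626×10⁻³⁴ J·s)(3×10⁸ m/s) / (230.0×10⁻⁹ m)
E_photon = 5.3906 eV

Then, the maximum kinetic energy:
KE_max = E_photon - φ = 5.3906 eV - 3.75 eV = 1.6406 eV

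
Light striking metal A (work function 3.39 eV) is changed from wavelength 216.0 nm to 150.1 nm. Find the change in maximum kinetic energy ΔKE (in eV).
2.5201 eV

Using Einstein's equation: KE_max = hc/λ - φ

For λ₁ = 216.0 nm:
KE₁ = hc/λ₁ - φ = 5.7400 - 3.39 = 2.3500 eV

For λ₂ = 150.1 nm:
KE₂ = hc/λ₂ - φ = 8.2601 - 3.39 = 4.8701 eV

Change in KE:
ΔKE = KE₂ - KE₁ = 4.8701 - 2.3500 = 2.5201 eV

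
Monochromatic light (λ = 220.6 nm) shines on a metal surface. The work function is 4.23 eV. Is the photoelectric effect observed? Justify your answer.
Yes

For photoemission, the photon energy must exceed the work function.

Photon energy: E = hc/λ = 5.6203 eV
Work function: φ = 4.23 eV

Since E_photon (5.6203 eV) > φ (4.23 eV), photoemission WILL occur.
The threshold wavelength is λ₀ = hc/φ = 293.1 nm.
Since 220.6 nm < 293.1 nm, the light has sufficient energy.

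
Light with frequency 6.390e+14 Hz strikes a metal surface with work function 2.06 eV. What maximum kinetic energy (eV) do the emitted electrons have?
0.5827 eV

Using Einstein's photoelectric equation: KE_max = hf - φ

First, calculate the photon energy:
E_photon = hf = (6.626×10⁻³⁴ J·s)(6.390e+14 Hz)
E_photon = 2.6427 eV

Then, the maximum kinetic energy:
KE_max = E_photon - φ = 2.6427 eV - 2.06 eV = 0.5827 eV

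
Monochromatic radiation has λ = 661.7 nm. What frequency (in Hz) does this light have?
4.5306e+14 Hz

Using the wave equation: c = fλ

Solving for frequency:
f = c/λ = (3×10⁸ m/s) / (661.7×10⁻⁹ m)
f = 4.5306e+14 Hz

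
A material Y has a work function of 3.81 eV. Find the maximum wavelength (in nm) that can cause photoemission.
325.42 nm

The threshold wavelength is when the photon energy equals the work function:
hc/λ₀ = φ

Solving for λ₀:
λ₀ = hc/φ = (6.626×10⁻³⁴ J·s)(3×10⁸ m/s) / (3.81 eV × 1.602×10⁻¹⁹ J/eV)
λ₀ = 325.42 nm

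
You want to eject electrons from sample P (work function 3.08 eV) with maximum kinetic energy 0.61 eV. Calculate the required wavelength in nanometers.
336.00 nm

From Einstein's equation: KE_max = hc/λ - φ

Rearranging for λ:
hc/λ = KE_max + φ
λ = hc/(KE_max + φ)

Required photon energy:
E_photon = KE_max + φ = 0.61 + 3.08 = 3.69 eV

Required wavelength:
λ = hc/E_photon = (6.626×10⁻³⁴)(3×10⁸) / (3.69 × 1.602×10⁻¹⁹)
λ = 336.00 nm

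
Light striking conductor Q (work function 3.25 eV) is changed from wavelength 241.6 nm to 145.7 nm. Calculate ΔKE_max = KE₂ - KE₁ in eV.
3.3778 eV

Using Einstein's equation: KE_max = hc/λ - φ

For λ₁ = 241.6 nm:
KE₁ = hc/λ₁ - φ = 5.1318 - 3.25 = 1.8818 eV

For λ₂ = 145.7 nm:
KE₂ = hc/λ₂ - φ = 8.5096 - 3.25 = 5.2596 eV

Change in KE:
ΔKE = KE₂ - KE₁ = 5.2596 - 1.8818 = 3.3778 eV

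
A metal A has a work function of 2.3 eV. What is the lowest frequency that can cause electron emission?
5.5614e+14 Hz

The threshold frequency is when the photon energy equals the work function:
hf₀ = φ

Solving for f₀:
f₀ = φ/h = (2.3 eV × 1.602×10⁻¹⁹ J/eV) / (6.626×10⁻³⁴ J·s)
f₀ = 5.5614e+14 Hz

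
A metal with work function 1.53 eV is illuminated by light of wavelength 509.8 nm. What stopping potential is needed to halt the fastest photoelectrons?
0.9020 V

The stopping potential V_s satisfies: eV_s = KE_max

First, find KE_max using Einstein's equation:
E_photon = hc/λ = 2.4320 eV
KE_max = E_photon - φ = 2.4320 - 1.53 = 0.9020 eV

Since eV_s = KE_max:
V_s = KE_max/e = 0.9020 V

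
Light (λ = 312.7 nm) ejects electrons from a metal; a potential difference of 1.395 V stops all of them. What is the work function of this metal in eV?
2.57 eV

The stopping potential gives the maximum kinetic energy: KE_max = eV_s = 1.395 eV

From Einstein's photoelectric equation: KE_max = hc/λ - φ
Rearranging: φ = hc/λ - KE_max

Calculate photon energy:
E_photon = hc/λ = (6.626×10⁻³⁴ J·s)(3×10⁸ m/s) / (312.7×10⁻⁹ m) = 3.9650 eV

Therefore:
φ = 3.9650 - 1.395 = 2.57 eV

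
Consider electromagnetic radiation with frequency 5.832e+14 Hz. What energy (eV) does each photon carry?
2.4119 eV

Using E = hf:

E = hf = (6.626×10⁻³⁴ J·s)(5.832e+14 Hz)
E = 2.4119 eV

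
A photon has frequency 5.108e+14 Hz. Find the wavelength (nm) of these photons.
586.91 nm

Using the wave equation: c = fλ

Solving for wavelength:
λ = c/f = (3×10⁸ m/s) / (5.108e+14 Hz)
λ = 586.91 nm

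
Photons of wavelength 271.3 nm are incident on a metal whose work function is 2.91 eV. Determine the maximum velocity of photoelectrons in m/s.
7.6415e+05 m/s

First, find the maximum kinetic energy:
E_photon = hc/λ = 4.5700 eV
KE_max = E_photon - φ = 4.5700 - 2.91 = 1.6600 eV

Convert to Joules: KE_max = 1.6600 × 1.602×10⁻¹⁹ J = 2.6596e-19 J

Then use KE = ½mv² to find velocity:
v = √(2·KE/m) = √(2 × 2.6596e-19 J / 9.109e-31 kg)
v = 7.6415e+05 m/s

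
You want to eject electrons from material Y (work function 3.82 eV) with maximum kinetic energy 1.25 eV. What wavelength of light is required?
244.54 nm

From Einstein's equation: KE_max = hc/λ - φ

Rearranging for λ:
hc/λ = KE_max + φ
λ = hc/(KE_max + φ)

Required photon energy:
E_photon = KE_max + φ = 1.25 + 3.82 = 5.07 eV

Required wavelength:
λ = hc/E_photon = (6.626×10⁻³⁴)(3×10⁸) / (5.07 × 1.602×10⁻¹⁹)
λ = 244.54 nm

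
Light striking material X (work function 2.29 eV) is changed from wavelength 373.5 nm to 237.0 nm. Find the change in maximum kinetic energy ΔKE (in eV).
1.9119 eV

Using Einstein's equation: KE_max = hc/λ - φ

For λ₁ = 373.5 nm:
KE₁ = hc/λ₁ - φ = 3.3195 - 2.29 = 1.0295 eV

For λ₂ = 237.0 nm:
KE₂ = hc/λ₂ - φ = 5.2314 - 2.29 = 2.9414 eV

Change in KE:
ΔKE = KE₂ - KE₁ = 2.9414 - 1.0295 = 1.9119 eV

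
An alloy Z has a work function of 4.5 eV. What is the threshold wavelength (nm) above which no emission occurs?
275.52 nm

The threshold wavelength is when the photon energy equals the work function:
hc/λ₀ = φ

Solving for λ₀:
λ₀ = hc/φ = (6.626×10⁻³⁴ J·s)(3×10⁸ m/s) / (4.5 eV × 1.602×10⁻¹⁹ J/eV)
λ₀ = 275.52 nm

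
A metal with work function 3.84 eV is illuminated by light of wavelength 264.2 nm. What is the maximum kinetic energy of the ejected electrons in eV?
0.8528 eV

Using Einstein's photoelectric equation: KE_max = hf - φ = hc/λ - φ

First, calculate the photon energy:
E_photon = hc/λ = (6.626×10⁻³⁴ J·s)(3×10⁸ m/s) / (264.2×10⁻⁹ m)
E_photon = 4.6928 eV

Then, the maximum kinetic energy:
KE_max = E_photon - φ = 4.6928 eV - 3.84 eV = 0.8528 eV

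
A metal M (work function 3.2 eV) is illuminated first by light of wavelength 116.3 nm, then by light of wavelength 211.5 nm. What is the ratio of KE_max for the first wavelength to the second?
2.8025

Using Einstein's equation: KE_max = hc/λ - φ

For λ₁ = 116.3 nm:
E₁ = hc/λ₁ = 10.6607 eV
KE₁ = E₁ - φ = 10.6607 - 3.2 = 7.4607 eV

For λ₂ = 211.5 nm:
E₂ = hc/λ₂ = 5.8621 eV
KE₂ = E₂ - φ = 5.8621 - 3.2 = 2.6621 eV

Ratio: KE₁/KE₂ = 7.4607/2.6621 = 2.8025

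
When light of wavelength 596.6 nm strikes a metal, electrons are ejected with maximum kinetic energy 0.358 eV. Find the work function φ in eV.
1.72 eV

From Einstein's photoelectric equation: KE_max = hf - φ = hc/λ - φ

Rearranging for φ:
φ = hc/λ - KE_max

Calculate photon energy:
E_photon = hc/λ = 2.0782 eV

Therefore:
φ = 2.0782 - 0.358 = 1.72 eV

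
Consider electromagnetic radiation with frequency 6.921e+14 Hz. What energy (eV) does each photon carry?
2.8623 eV

Using E = hf:

E = hf = (6.626×10⁻³⁴ J·s)(6.921e+14 Hz)
E = 2.8623 eV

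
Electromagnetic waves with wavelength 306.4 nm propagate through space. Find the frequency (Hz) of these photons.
9.7843e+14 Hz

Using the wave equation: c = fλ

Solving for frequency:
f = c/λ = (3×10⁸ m/s) / (306.4×10⁻⁹ m)
f = 9.7843e+14 Hz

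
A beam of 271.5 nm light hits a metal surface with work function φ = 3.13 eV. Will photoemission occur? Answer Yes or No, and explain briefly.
Yes

For photoemission, the photon energy must exceed the work function.

Photon energy: E = hc/λ = 4.5666 eV
Work function: φ = 3.13 eV

Since E_photon (4.5666 eV) > φ (3.13 eV), photoemission WILL occur.
The threshold wavelength is λ₀ = hc/φ = 396.1 nm.
Since 271.5 nm < 396.1 nm, the light has sufficient energy.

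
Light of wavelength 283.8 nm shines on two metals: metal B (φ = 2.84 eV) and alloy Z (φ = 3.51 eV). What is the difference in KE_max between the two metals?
0.6700 eV

Using KE_max = hc/λ - φ for each metal:

Photon energy: E = hc/λ = 4.3687 eV

For metal B (φ₁ = 2.84 eV):
KE₁ = E - φ₁ = 4.3687 - 2.84 = 1.5287 eV

For alloy Z (φ₂ = 3.51 eV):
KE₂ = E - φ₂ = 4.3687 - 3.51 = 0.8587 eV

Difference:
ΔKE = KE₁ - KE₂ = 1.5287 - 0.8587 = 0.6700 eV

Note: The difference equals the difference in work functions: 3.51 - 2.84 = 0.67 eV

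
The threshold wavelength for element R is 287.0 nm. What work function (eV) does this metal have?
4.32 eV

At the threshold wavelength, photon energy equals work function:
φ = hc/λ₀

Calculating:
φ = (6.626×10⁻³⁴ J·s)(3×10⁸ m/s) / (287.0×10⁻⁹ m)
φ = 4.32 eV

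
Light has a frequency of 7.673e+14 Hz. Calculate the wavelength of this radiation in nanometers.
390.71 nm

Using the wave equation: c = fλ

Solving for wavelength:
λ = c/f = (3×10⁸ m/s) / (7.673e+14 Hz)
λ = 390.71 nm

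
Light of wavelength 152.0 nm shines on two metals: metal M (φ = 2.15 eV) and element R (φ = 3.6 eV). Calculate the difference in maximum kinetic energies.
1.4500 eV

Using KE_max = hc/λ - φ for each metal:

Photon energy: E = hc/λ = 8.1569 eV

For metal M (φ₁ = 2.15 eV):
KE₁ = E - φ₁ = 8.1569 - 2.15 = 6.0069 eV

For element R (φ₂ = 3.6 eV):
KE₂ = E - φ₂ = 8.1569 - 3.6 = 4.5569 eV

Difference:
ΔKE = KE₁ - KE₂ = 6.0069 - 4.5569 = 1.4500 eV

Note: The difference equals the difference in work functions: 3.6 - 2.15 = 1.45 eV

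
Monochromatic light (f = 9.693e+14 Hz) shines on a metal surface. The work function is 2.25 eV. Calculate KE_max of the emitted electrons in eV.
1.7587 eV

Using Einstein's photoelectric equation: KE_max = hf - φ

First, calculate the photon energy:
E_photon = hf = (6.626×10⁻³⁴ J·s)(9.693e+14 Hz)
E_photon = 4.0087 eV

Then, the maximum kinetic energy:
KE_max = E_photon - φ = 4.0087 eV - 2.25 eV = 1.7587 eV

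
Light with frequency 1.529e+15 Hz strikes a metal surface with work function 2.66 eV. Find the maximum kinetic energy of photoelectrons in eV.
3.6634 eV

Using Einstein's photoelectric equation: KE_max = hf - φ

First, calculate the photon energy:
E_photon = hf = (6.626×10⁻³⁴ J·s)(1.529e+15 Hz)
E_photon = 6.3234 eV

Then, the maximum kinetic energy:
KE_max = E_photon - φ = 6.3234 eV - 2.66 eV = 3.6634 eV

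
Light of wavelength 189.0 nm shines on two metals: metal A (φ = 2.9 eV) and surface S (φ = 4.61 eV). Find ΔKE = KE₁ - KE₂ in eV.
1.7100 eV

Using KE_max = hc/λ - φ for each metal:

Photon energy: E = hc/λ = 6.5600 eV

For metal A (φ₁ = 2.9 eV):
KE₁ = E - φ₁ = 6.5600 - 2.9 = 3.6600 eV

For surface S (φ₂ = 4.61 eV):
KE₂ = E - φ₂ = 6.5600 - 4.61 = 1.9500 eV

Difference:
ΔKE = KE₁ - KE₂ = 3.6600 - 1.9500 = 1.7100 eV

Note: The difference equals the difference in work functions: 4.61 - 2.9 = 1.71 eV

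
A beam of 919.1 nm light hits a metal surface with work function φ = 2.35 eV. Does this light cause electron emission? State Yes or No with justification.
No

For photoemission, the photon energy must exceed the work function.

Photon energy: E = hc/λ = 1.3490 eV
Work function: φ = 2.35 eV

Since E_photon (1.3490 eV) < φ (2.35 eV), photoemission will NOT occur.
The threshold wavelength is λ₀ = hc/φ = 527.6 nm.
Since 919.1 nm > 527.6 nm, the photons lack sufficient energy.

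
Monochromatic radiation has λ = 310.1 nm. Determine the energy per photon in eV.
3.9982 eV

Using E = hf = hc/λ:

E = hc/λ = (6.626×10⁻³⁴ J·s)(3×10⁸ m/s) / (310.1×10⁻⁹ m)
E = 3.9982 eV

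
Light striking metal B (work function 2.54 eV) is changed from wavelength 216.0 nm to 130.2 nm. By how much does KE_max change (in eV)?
3.7826 eV

Using Einstein's equation: KE_max = hc/λ - φ

For λ₁ = 216.0 nm:
KE₁ = hc/λ₁ - φ = 5.7400 - 2.54 = 3.2000 eV

For λ₂ = 130.2 nm:
KE₂ = hc/λ₂ - φ = 9.5226 - 2.54 = 6.9826 eV

Change in KE:
ΔKE = KE₂ - KE₁ = 6.9826 - 3.2000 = 3.7826 eV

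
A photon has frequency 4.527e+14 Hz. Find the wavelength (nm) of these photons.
662.23 nm

Using the wave equation: c = fλ

Solving for wavelength:
λ = c/f = (3×10⁸ m/s) / (4.527e+14 Hz)
λ = 662.23 nm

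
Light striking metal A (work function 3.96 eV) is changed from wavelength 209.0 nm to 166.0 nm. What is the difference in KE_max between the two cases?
1.5367 eV

Using Einstein's equation: KE_max = hc/λ - φ

For λ₁ = 209.0 nm:
KE₁ = hc/λ₁ - φ = 5.9323 - 3.96 = 1.9723 eV

For λ₂ = 166.0 nm:
KE₂ = hc/λ₂ - φ = 7.4689 - 3.96 = 3.5089 eV

Change in KE:
ΔKE = KE₂ - KE₁ = 3.5089 - 1.9723 = 1.5367 eV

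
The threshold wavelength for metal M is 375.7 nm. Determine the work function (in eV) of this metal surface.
3.30 eV

At the threshold wavelength, photon energy equals work function:
φ = hc/λ₀

Calculating:
φ = (6.626×10⁻³⁴ J·s)(3×10⁸ m/s) / (375.7×10⁻⁹ m)
φ = 3.30 eV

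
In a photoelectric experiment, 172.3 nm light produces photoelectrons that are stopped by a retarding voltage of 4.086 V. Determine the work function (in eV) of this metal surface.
3.11 eV

The stopping potential gives the maximum kinetic energy: KE_max = eV_s = 4.086 eV

From Einstein's photoelectric equation: KE_max = hc/λ - φ
Rearranging: φ = hc/λ - KE_max

Calculate photon energy:
E_photon = hc/λ = (6.626×10⁻³⁴ J·s)(3×10⁸ m/s) / (172.3×10⁻⁹ m) = 7.1958 eV

Therefore:
φ = 7.1958 - 4.086 = 3.11 eV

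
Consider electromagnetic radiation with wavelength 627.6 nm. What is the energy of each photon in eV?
1.9755 eV

Using E = hf = hc/λ:

E = hc/λ = (6.626×10⁻³⁴ J·s)(3×10⁸ m/s) / (627.6×10⁻⁹ m)
E = 1.9755 eV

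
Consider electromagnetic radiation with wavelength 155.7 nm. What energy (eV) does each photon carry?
7.9630 eV

Using E = hf = hc/λ:

E = hc/λ = (6.626×10⁻³⁴ J·s)(3×10⁸ m/s) / (155.7×10⁻⁹ m)
E = 7.9630 eV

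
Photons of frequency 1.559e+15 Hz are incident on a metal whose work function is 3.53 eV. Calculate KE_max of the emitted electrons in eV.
2.9175 eV

Using Einstein's photoelectric equation: KE_max = hf - φ

First, calculate the photon energy:
E_photon = hf = (6.626×10⁻³⁴ J·s)(1.559e+15 Hz)
E_photon = 6.4475 eV

Then, the maximum kinetic energy:
KE_max = E_photon - φ = 6.4475 eV - 3.53 eV = 2.9175 eV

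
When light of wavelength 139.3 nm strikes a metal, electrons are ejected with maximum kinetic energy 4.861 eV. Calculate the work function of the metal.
4.04 eV

From Einstein's photoelectric equation: KE_max = hf - φ = hc/λ - φ

Rearranging for φ:
φ = hc/λ - KE_max

Calculate photon energy:
E_photon = hc/λ = 8.9005 eV

Therefore:
φ = 8.9005 - 4.861 = 4.04 eV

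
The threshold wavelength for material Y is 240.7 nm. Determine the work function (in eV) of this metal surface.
5.15 eV

At the threshold wavelength, photon energy equals work function:
φ = hc/λ₀

Calculating:
φ = (6.626×10⁻³⁴ J·s)(3×10⁸ m/s) / (240.7×10⁻⁹ m)
φ = 5.15 eV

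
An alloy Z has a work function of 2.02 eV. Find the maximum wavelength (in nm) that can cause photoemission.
613.78 nm

The threshold wavelength is when the photon energy equals the work function:
hc/λ₀ = φ

Solving for λ₀:
λ₀ = hc/φ = (6.626×10⁻³⁴ J·s)(3×10⁸ m/s) / (2.02 eV × 1.602×10⁻¹⁹ J/eV)
λ₀ = 613.78 nm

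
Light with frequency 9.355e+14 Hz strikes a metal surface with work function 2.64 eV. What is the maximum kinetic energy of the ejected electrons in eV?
1.2289 eV

Using Einstein's photoelectric equation: KE_max = hf - φ

First, calculate the photon energy:
E_photon = hf = (6.626×10⁻³⁴ J·s)(9.355e+14 Hz)
E_photon = 3.8689 eV

Then, the maximum kinetic energy:
KE_max = E_photon - φ = 3.8689 eV - 2.64 eV = 1.2289 eV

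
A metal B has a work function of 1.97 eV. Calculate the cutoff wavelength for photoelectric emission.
629.36 nm

The threshold wavelength is when the photon energy equals the work function:
hc/λ₀ = φ

Solving for λ₀:
λ₀ = hc/φ = (6.626×10⁻³⁴ J·s)(3×10⁸ m/s) / (1.97 eV × 1.602×10⁻¹⁹ J/eV)
λ₀ = 629.36 nm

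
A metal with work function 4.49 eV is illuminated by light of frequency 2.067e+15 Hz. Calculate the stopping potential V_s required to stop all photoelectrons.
4.0584 V

The stopping potential V_s satisfies: eV_s = KE_max

First, find KE_max using Einstein's equation:
E_photon = hf = (6.626×10⁻³⁴ J·s)(2.067e+15 Hz) = 8.5484 eV
KE_max = E_photon - φ = 8.5484 - 4.49 = 4.0584 eV

Since eV_s = KE_max:
V_s = KE_max/e = 4.0584 V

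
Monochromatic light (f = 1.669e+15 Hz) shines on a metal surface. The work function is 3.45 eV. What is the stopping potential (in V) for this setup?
3.4524 V

The stopping potential V_s satisfies: eV_s = KE_max

First, find KE_max using Einstein's equation:
E_photon = hf = (6.626×10⁻³⁴ J·s)(1.669e+15 Hz) = 6.9024 eV
KE_max = E_photon - φ = 6.9024 - 3.45 = 3.4524 eV

Since eV_s = KE_max:
V_s = KE_max/e = 3.4524 V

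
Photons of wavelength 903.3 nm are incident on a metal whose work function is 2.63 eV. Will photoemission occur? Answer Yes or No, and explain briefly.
No

For photoemission, the photon energy must exceed the work function.

Photon energy: E = hc/λ = 1.3726 eV
Work function: φ = 2.63 eV

Since E_photon (1.3726 eV) < φ (2.63 eV), photoemission will NOT occur.
The threshold wavelength is λ₀ = hc/φ = 471.4 nm.
Since 903.3 nm > 471.4 nm, the photons lack sufficient energy.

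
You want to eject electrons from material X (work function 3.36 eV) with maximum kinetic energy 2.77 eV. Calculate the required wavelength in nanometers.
202.26 nm

From Einstein's equation: KE_max = hc/λ - φ

Rearranging for λ:
hc/λ = KE_max + φ
λ = hc/(KE_max + φ)

Required photon energy:
E_photon = KE_max + φ = 2.77 + 3.36 = 6.13 eV

Required wavelength:
λ = hc/E_photon = (6.626×10⁻³⁴)(3×10⁸) / (6.13 × 1.602×10⁻¹⁹)
λ = 202.26 nm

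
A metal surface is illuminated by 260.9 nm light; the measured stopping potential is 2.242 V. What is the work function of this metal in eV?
2.51 eV

The stopping potential gives the maximum kinetic energy: KE_max = eV_s = 2.242 eV

From Einstein's photoelectric equation: KE_max = hc/λ - φ
Rearranging: φ = hc/λ - KE_max

Calculate photon energy:
E_photon = hc/λ = (6.626×10⁻³⁴ J·s)(3×10⁸ m/s) / (260.9×10⁻⁹ m) = 4.7522 eV

Therefore:
φ = 4.7522 - 2.242 = 2.51 eV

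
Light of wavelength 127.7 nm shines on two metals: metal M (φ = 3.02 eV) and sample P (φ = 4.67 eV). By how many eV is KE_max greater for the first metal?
1.6500 eV

Using KE_max = hc/λ - φ for each metal:

Photon energy: E = hc/λ = 9.7090 eV

For metal M (φ₁ = 3.02 eV):
KE₁ = E - φ₁ = 9.7090 - 3.02 = 6.6890 eV

For sample P (φ₂ = 4.67 eV):
KE₂ = E - φ₂ = 9.7090 - 4.67 = 5.0390 eV

Difference:
ΔKE = KE₁ - KE₂ = 6.6890 - 5.0390 = 1.6500 eV

Note: The difference equals the difference in work functions: 4.67 - 3.02 = 1.65 eV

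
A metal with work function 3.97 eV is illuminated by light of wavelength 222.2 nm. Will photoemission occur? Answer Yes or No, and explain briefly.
Yes

For photoemission, the photon energy must exceed the work function.

Photon energy: E = hc/λ = 5.5798 eV
Work function: φ = 3.97 eV

Since E_photon (5.5798 eV) > φ (3.97 eV), photoemission WILL occur.
The threshold wavelength is λ₀ = hc/φ = 312.3 nm.
Since 222.2 nm < 312.3 nm, the light has sufficient energy.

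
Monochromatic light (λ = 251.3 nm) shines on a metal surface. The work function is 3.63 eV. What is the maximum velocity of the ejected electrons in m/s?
6.7720e+05 m/s

First, find the maximum kinetic energy:
E_photon = hc/λ = 4.9337 eV
KE_max = E_photon - φ = 4.9337 - 3.63 = 1.3037 eV

Convert to Joules: KE_max = 1.3037 × 1.602×10⁻¹⁹ J = 2.0888e-19 J

Then use KE = ½mv² to find velocity:
v = √(2·KE/m) = √(2 × 2.0888e-19 J / 9.109e-31 kg)
v = 6.7720e+05 m/s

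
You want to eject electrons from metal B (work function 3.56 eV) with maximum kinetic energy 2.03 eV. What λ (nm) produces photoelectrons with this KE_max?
221.80 nm

From Einstein's equation: KE_max = hc/λ - φ

Rearranging for λ:
hc/λ = KE_max + φ
λ = hc/(KE_max + φ)

Required photon energy:
E_photon = KE_max + φ = 2.03 + 3.56 = 5.59 eV

Required wavelength:
λ = hc/E_photon = (6.626×10⁻³⁴)(3×10⁸) / (5.59 × 1.602×10⁻¹⁹)
λ = 221.80 nm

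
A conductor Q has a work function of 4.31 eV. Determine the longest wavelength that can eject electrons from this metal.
287.67 nm

The threshold wavelength is when the photon energy equals the work function:
hc/λ₀ = φ

Solving for λ₀:
λ₀ = hc/φ = (6.626×10⁻³⁴ J·s)(3×10⁸ m/s) / (4.31 eV × 1.602×10⁻¹⁹ J/eV)
λ₀ = 287.67 nm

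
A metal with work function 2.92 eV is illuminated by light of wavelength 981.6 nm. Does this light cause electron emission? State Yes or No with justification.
No

For photoemission, the photon energy must exceed the work function.

Photon energy: E = hc/λ = 1.2631 eV
Work function: φ = 2.92 eV

Since E_photon (1.2631 eV) < φ (2.92 eV), photoemission will NOT occur.
The threshold wavelength is λ₀ = hc/φ = 424.6 nm.
Since 981.6 nm > 424.6 nm, the photons lack sufficient energy.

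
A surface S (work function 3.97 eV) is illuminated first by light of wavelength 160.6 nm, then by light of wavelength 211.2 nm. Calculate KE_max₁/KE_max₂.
1.9732

Using Einstein's equation: KE_max = hc/λ - φ

For λ₁ = 160.6 nm:
E₁ = hc/λ₁ = 7.7201 eV
KE₁ = E₁ - φ = 7.7201 - 3.97 = 3.7501 eV

For λ₂ = 211.2 nm:
E₂ = hc/λ₂ = 5.8705 eV
KE₂ = E₂ - φ = 5.8705 - 3.97 = 1.9005 eV

Ratio: KE₁/KE₂ = 3.7501/1.9005 = 1.9732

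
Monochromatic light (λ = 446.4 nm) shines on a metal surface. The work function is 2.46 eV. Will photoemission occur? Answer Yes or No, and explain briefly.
Yes

For photoemission, the photon energy must exceed the work function.

Photon energy: E = hc/λ = 2.7774 eV
Work function: φ = 2.46 eV

Since E_photon (2.7774 eV) > φ (2.46 eV), photoemission WILL occur.
The threshold wavelength is λ₀ = hc/φ = 504.0 nm.
Since 446.4 nm < 504.0 nm, the light has sufficient energy.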